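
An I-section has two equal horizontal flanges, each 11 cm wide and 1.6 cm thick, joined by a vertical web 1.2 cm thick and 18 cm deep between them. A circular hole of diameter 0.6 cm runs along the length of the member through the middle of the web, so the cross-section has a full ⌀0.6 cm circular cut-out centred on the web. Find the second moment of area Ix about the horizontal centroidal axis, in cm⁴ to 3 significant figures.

Treat the section as a set of non-overlapping primitives; coordinates are from the bounding-box lower-left.
Bottom flange: 11 × 1.6, A = 17.6 cm², y = 0.8 cm, Ī = 3.7547 cm⁴.
Web: 1.2 × 18, A = 21.6 cm², y = 10.6 cm, Ī = 583.2 cm⁴.
Top flange: 11 × 1.6, A = 17.6 cm², y = 20.4 cm, Ī = 3.7547 cm⁴.
Hole (subtracted): ⌀0.6, A = 0.28274 cm², y = 10.6 cm, Ī = 0.0063617 cm⁴.
By symmetry the centroid is at mid-height, ȳ = 10.6 cm.
Transfer each piece to the horizontal centroidal axis using Ī + A·d² with d = y − 10.6:
  bottom flange: d = -9.8 cm → contributes +1694.1 cm⁴
  web: d = 0 cm → contributes +583.2 cm⁴
  top flange: d = 9.8 cm → contributes +1694.1 cm⁴
  hole: d = 0 cm → contributes −0.0063617 cm⁴
Total I = 3971.3 cm⁴.

Ix ≈ 3970 cm⁴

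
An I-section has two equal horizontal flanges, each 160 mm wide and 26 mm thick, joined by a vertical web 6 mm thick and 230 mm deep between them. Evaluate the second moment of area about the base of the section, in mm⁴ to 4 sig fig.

Treat the section as a set of non-overlapping primitives; coordinates are from the bounding-box lower-left.
Bottom flange: 160 × 26, A = 4 160 mm², y = 13 mm, Ī = 234 347 mm⁴.
Web: 6 × 230, A = 1 380 mm², y = 141 mm, Ī = 6 083 500 mm⁴.
Top flange: 160 × 26, A = 4 160 mm², y = 269 mm, Ī = 234 347 mm⁴.
Transfer each piece to the bottom edge using Ī + A·d² with d = y − 0:
  bottom flange: d = 13 mm → contributes +937 387 mm⁴
  web: d = 141 mm → contributes +33 519 280 mm⁴
  top flange: d = 269 mm → contributes +301 256 107 mm⁴
Total I = 335 712 773 mm⁴.

I_base ≈ 3.357 × 10⁸ mm⁴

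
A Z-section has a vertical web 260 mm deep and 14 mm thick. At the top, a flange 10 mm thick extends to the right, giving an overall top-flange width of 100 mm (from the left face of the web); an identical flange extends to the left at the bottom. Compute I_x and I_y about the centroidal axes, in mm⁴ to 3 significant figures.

Decompose the section into non-overlapping parts with the origin at the bottom-left of its bounding rectangle.
Web: 14 × 260, A = 3 640 mm², y = 130 mm, Ī = 20 505 333 mm⁴.
Top flange (beyond web): 86 × 10, A = 860 mm², y = 255 mm, Ī = 7166.7 mm⁴.
Bottom flange (beyond web): 86 × 10, A = 860 mm², y = 5 mm, Ī = 7166.7 mm⁴.
Centroid: ȳ = ΣA·y / ΣA = 130 mm.
Transfer each piece to the centroidal x-axis using Ī + A·d² with d = y − 130:
  web: d = 0 mm → contributes +20 505 333 mm⁴
  top flange (beyond web): d = 125 mm → contributes +13 444 667 mm⁴
  bottom flange (beyond web): d = -125 mm → contributes +13 444 667 mm⁴
Total I = 47 394 667 mm⁴.
For the y-axis: x̄ = 93 mm.
Repeating about the centroidal y-axis gives I_y = 5 419 547 mm⁴.

I_x ≈ 4.74 × 10⁷ mm⁴, I_y ≈ 5.42 × 10⁶ mm⁴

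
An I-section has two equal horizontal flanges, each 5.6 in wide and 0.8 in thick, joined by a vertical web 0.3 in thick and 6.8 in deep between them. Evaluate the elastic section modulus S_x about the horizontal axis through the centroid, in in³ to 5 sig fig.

Split into non-overlapping primitives; take the origin at the lower-left of the bounding box.
Bottom flange: 5.6 × 0.8, A = 4.48 in², y = 0.4 in, Ī = 0.2389333 in⁴.
Web: 0.3 × 6.8, A = 2.04 in², y = 4.2 in, Ī = 7.8608 in⁴.
Top flange: 5.6 × 0.8, A = 4.48 in², y = 8 in, Ī = 0.2389333 in⁴.
By symmetry the centroid is at mid-height, ȳ = 4.2 in.
Transfer each piece to the horizontal axis through the centroid using Ī + A·d² with d = y − 4.2:
  bottom flange: d = -3.8 in → contributes +64.93013 in⁴
  web: d = 0 in → contributes +7.8608 in⁴
  top flange: d = 3.8 in → contributes +64.93013 in⁴
Total I = 137.7211 in⁴.
Extreme fibre distance c = 4.2 in; S = I/c = 32.79073 in³.

S_x ≈ 32.791 in³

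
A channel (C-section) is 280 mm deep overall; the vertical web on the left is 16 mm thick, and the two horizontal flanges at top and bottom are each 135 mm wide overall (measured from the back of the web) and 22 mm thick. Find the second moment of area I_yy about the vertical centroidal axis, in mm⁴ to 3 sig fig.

I_yy ≈ 1.73 × 10⁷ mm⁴

Decompose the section into non-overlapping parts with the origin at the bottom-left of its bounding rectangle.
Web: 16 × 280, A = 4 480 mm², x = 8 mm, Ī = 95 573 mm⁴.
Top flange (beyond web): 119 × 22, A = 2 618 mm², x = 75.5 mm, Ī = 3 089 458 mm⁴.
Bottom flange (beyond web): 119 × 22, A = 2 618 mm², x = 75.5 mm, Ī = 3 089 458 mm⁴.
Centroid: x̄ = ΣA·x / ΣA = 44.376 mm.
Transfer each piece to the vertical centroidal axis using Ī + A·d² with d = x − 44.376:
  web: d = -36.376 mm → contributes +6 023 596 mm⁴
  top flange (beyond web): d = 31.124 mm → contributes +5 625 510 mm⁴
  bottom flange (beyond web): d = 31.124 mm → contributes +5 625 510 mm⁴
Total I = 17 274 616 mm⁴.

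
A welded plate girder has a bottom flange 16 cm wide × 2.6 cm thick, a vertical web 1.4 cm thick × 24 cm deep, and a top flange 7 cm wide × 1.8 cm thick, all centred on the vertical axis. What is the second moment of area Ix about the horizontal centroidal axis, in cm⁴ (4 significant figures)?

Treat the section as a set of non-overlapping primitives; coordinates are from the bounding-box lower-left.
Bottom plate: 16 × 2.6, A = 41.6 cm², y = 1.3 cm, Ī = 23.4347 cm⁴.
Web plate: 1.4 × 24, A = 33.6 cm², y = 14.6 cm, Ī = 1612.8 cm⁴.
Top plate: 7 × 1.8, A = 12.6 cm², y = 27.5 cm, Ī = 3.402 cm⁴.
Centroid: ȳ = ΣA·y / ΣA = 10.1497 cm.
Transfer each piece to the horizontal centroidal axis using Ī + A·d² with d = y − 10.1497:
  bottom plate: d = -8.84966 cm → contributes +3281.4 cm⁴
  web plate: d = 4.45034 cm → contributes +2278.27 cm⁴
  top plate: d = 17.3503 cm → contributes +3796.43 cm⁴
Total I = 9356.1 cm⁴.

Ix ≈ 9356 cm⁴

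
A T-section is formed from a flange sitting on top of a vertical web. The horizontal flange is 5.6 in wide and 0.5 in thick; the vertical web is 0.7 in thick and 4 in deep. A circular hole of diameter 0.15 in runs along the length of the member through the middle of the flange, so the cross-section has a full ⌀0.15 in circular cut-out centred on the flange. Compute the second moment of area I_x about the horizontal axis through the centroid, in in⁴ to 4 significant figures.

Split into non-overlapping primitives; take the origin at the lower-left of the bounding box.
Flange: 5.6 × 0.5, A = 2.8 in², y = 4.25 in, Ī = 0.0583333 in⁴.
Web: 0.7 × 4, A = 2.8 in², y = 2 in, Ī = 3.73333 in⁴.
Hole (subtracted): ⌀0.15, A = 0.0176715 in², y = 4.25 in, Ī = 0.0000248505 in⁴.
Centroid: ȳ = ΣA·y / ΣA = 3.12144 in.
Transfer each piece to the horizontal axis through the centroid using Ī + A·d² with d = y − 3.12144:
  flange: d = 1.12856 in → contributes +3.62456 in⁴
  web: d = -1.12144 in → contributes +7.25468 in⁴
  hole: d = 1.12856 in → contributes −0.0225321 in⁴
Total I = 10.8567 in⁴.

I_x ≈ 10.86 in⁴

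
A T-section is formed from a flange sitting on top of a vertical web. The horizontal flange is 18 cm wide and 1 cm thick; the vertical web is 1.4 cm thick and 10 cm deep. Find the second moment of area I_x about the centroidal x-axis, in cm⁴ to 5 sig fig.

Treat the section as a set of non-overlapping primitives; coordinates are from the bounding-box lower-left.
Flange: 18 × 1, A = 18 cm², y = 10.5 cm, Ī = 1.5 cm⁴.
Web: 1.4 × 10, A = 14 cm², y = 5 cm, Ī = 116.6667 cm⁴.
Centroid: ȳ = ΣA·y / ΣA = 8.09375 cm.
Transfer each piece to the centroidal x-axis using Ī + A·d² with d = y − 8.09375:
  flange: d = 2.40625 cm → contributes +105.7207 cm⁴
  web: d = -3.09375 cm → contributes +250.6647 cm⁴
Total I = 356.3854 cm⁴.

I_x ≈ 356.39 cm⁴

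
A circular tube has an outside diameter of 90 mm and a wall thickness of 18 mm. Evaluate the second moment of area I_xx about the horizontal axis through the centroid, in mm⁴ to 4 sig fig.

Treat the section as a set of non-overlapping primitives; coordinates are from the bounding-box lower-left.
Outer circle: ⌀90, A = 6361.73 mm², y = 45 mm, Ī = 3 220 623 mm⁴.
Bore (subtracted): ⌀54, A = 2290.22 mm², y = 45 mm, Ī = 417 393 mm⁴.
By symmetry the centroid is at mid-height, ȳ = 45 mm.
All pieces are centred on the horizontal axis through the centroid, so I = ΣĪ (holes subtracted) = 2 803 231 mm⁴.

I_xx ≈ 2.803 × 10⁶ mm⁴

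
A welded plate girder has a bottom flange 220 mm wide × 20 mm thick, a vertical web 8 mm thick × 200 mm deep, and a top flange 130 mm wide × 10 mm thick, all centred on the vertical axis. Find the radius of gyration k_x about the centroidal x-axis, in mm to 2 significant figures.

k_x ≈ 88 mm

Split into non-overlapping primitives; take the origin at the lower-left of the bounding box.
Bottom plate: 220 × 20, A = 4 400 mm², y = 10 mm, Ī = 146 667 mm⁴.
Web plate: 8 × 200, A = 1 600 mm², y = 120 mm, Ī = 5 333 333 mm⁴.
Top plate: 130 × 10, A = 1 300 mm², y = 225 mm, Ī = 10 833 mm⁴.
Centroid: ȳ = ΣA·y / ΣA = 72.4 mm.
Transfer each piece to the centroidal x-axis using Ī + A·d² with d = y − 72.4:
  bottom plate: d = -62.4 mm → contributes +17 277 706 mm⁴
  web plate: d = 47.6 mm → contributes +8 958 967 mm⁴
  top plate: d = 152.6 mm → contributes +30 284 708 mm⁴
Total I = 56 521 381 mm⁴.
Radius of gyration: k = √(I/A) = √(56 521 381 / 7 300) = 87.99 mm.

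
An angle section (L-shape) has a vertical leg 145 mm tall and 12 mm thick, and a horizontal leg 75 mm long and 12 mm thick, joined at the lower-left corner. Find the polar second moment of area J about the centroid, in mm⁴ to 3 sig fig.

J ≈ 6.40 × 10⁶ mm⁴

Split into non-overlapping primitives; take the origin at the lower-left of the bounding box.
Vertical leg: 12 × 145, A = 1 740 mm², y = 72.5 mm, Ī = 3 048 625 mm⁴.
Horizontal leg (remainder): 63 × 12, A = 756 mm², y = 6 mm, Ī = 9 072 mm⁴.
Centroid: ȳ = ΣA·y / ΣA = 52.358 mm.
Transfer each piece to the centroidal x-axis using Ī + A·d² with d = y − 52.358:
  vertical leg: d = 20.142 mm → contributes +3 754 531 mm⁴
  horizontal leg (remainder): d = -46.358 mm → contributes +1 633 777 mm⁴
Total I = 5 388 308 mm⁴.
For the y-axis: x̄ = 17.358 mm.
Repeating about the centroidal y-axis gives I_y = 1 012 048 mm⁴.
Polar second moment: J = I_x + I_y = 6 400 356 mm⁴.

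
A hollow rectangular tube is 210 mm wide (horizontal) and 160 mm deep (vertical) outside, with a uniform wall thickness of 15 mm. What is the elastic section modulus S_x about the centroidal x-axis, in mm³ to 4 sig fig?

S_x ≈ 4.841 × 10⁵ mm³

Break the section into simple shapes (no overlaps), measuring from the bottom-left corner of the bounding box.
Outer rectangle: 210 × 160, A = 33 600 mm², y = 80 mm, Ī = 71 680 000 mm⁴.
Inner void (subtracted): 180 × 130, A = 23 400 mm², y = 80 mm, Ī = 32 955 000 mm⁴.
By symmetry the centroid is at mid-height, ȳ = 80 mm.
All pieces are centred on the centroidal x-axis, so I = ΣĪ (holes subtracted) = 38 725 000 mm⁴.
Extreme fibre distance c = 80 mm; S = I/c = 484 063 mm³.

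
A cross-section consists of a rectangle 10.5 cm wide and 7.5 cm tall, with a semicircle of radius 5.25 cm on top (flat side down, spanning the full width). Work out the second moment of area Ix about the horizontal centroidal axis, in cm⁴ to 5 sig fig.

Treat the section as a set of non-overlapping primitives; coordinates are from the bounding-box lower-left.
Rectangular body: 10.5 × 7.5, A = 78.75 cm², y = 3.75 cm, Ī = 369.1406 cm⁴.
Semicircular cap: semicircle r = 5.25, A = 43.29507 cm², y = 9.728169 cm, Ī = 83.38142 cm⁴.
Centroid: ȳ = ΣA·y / ΣA = 5.870735 cm.
Transfer each piece to the horizontal centroidal axis using Ī + A·d² with d = y − 5.870735:
  rectangular body: d = -2.120735 cm → contributes +723.3201 cm⁴
  semicircular cap: d = 3.857434 cm → contributes +727.6034 cm⁴
Total I = 1450.923 cm⁴.

Ix ≈ 1450.9 cm⁴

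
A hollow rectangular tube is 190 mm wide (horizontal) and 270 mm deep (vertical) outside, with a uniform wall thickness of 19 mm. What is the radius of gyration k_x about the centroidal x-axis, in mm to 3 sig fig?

k_x ≈ 97.8 mm

Decompose the section into non-overlapping parts with the origin at the bottom-left of its bounding rectangle.
Outer rectangle: 190 × 270, A = 51 300 mm², y = 135 mm, Ī = 311 647 500 mm⁴.
Inner void (subtracted): 152 × 232, A = 35 264 mm², y = 135 mm, Ī = 158 170 795 mm⁴.
By symmetry the centroid is at mid-height, ȳ = 135 mm.
All pieces are centred on the centroidal x-axis, so I = ΣĪ (holes subtracted) = 153 476 705 mm⁴.
Radius of gyration: k = √(I/A) = √(153 476 705 / 16 036) = 97.83 mm.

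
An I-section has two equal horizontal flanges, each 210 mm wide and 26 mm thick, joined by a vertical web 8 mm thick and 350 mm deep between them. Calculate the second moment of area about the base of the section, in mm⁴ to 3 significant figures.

Decompose the section into non-overlapping parts with the origin at the bottom-left of its bounding rectangle.
Bottom flange: 210 × 26, A = 5 460 mm², y = 13 mm, Ī = 307 580 mm⁴.
Web: 8 × 350, A = 2 800 mm², y = 201 mm, Ī = 28 583 333 mm⁴.
Top flange: 210 × 26, A = 5 460 mm², y = 389 mm, Ī = 307 580 mm⁴.
Transfer each piece to the base of the section using Ī + A·d² with d = y − 0:
  bottom flange: d = 13 mm → contributes +1 230 320 mm⁴
  web: d = 201 mm → contributes +141 706 133 mm⁴
  top flange: d = 389 mm → contributes +826 520 240 mm⁴
Total I = 969 456 693 mm⁴.

I_base ≈ 9.69 × 10⁸ mm⁴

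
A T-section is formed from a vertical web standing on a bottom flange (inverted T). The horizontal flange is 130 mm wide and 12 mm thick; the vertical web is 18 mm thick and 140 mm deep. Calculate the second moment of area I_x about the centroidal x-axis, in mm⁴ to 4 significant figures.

Split into non-overlapping primitives; take the origin at the lower-left of the bounding box.
Flange: 130 × 12, A = 1 560 mm², y = 6 mm, Ī = 18 720 mm⁴.
Web: 18 × 140, A = 2 520 mm², y = 82 mm, Ī = 4 116 000 mm⁴.
Centroid: ȳ = ΣA·y / ΣA = 52.9412 mm.
Transfer each piece to the centroidal x-axis using Ī + A·d² with d = y − 52.9412:
  flange: d = -46.9412 mm → contributes +3 456 140 mm⁴
  web: d = 29.0588 mm → contributes +6 243 926 mm⁴
Total I = 9 700 066 mm⁴.

I_x ≈ 9.700 × 10⁶ mm⁴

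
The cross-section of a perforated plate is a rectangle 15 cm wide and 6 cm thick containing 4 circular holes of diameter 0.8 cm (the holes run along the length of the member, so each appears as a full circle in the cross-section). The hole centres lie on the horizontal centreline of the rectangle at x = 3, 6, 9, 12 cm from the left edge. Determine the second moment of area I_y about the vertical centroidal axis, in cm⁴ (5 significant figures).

Treat the section as a set of non-overlapping primitives; coordinates are from the bounding-box lower-left.
Plate: 15 × 6, A = 90 cm², x = 7.5 cm, Ī = 1687.5 cm⁴.
Hole 1 (subtracted): ⌀0.8, A = 0.5026548 cm², x = 3 cm, Ī = 0.02010619 cm⁴.
Hole 2 (subtracted): ⌀0.8, A = 0.5026548 cm², x = 6 cm, Ī = 0.02010619 cm⁴.
Hole 3 (subtracted): ⌀0.8, A = 0.5026548 cm², x = 9 cm, Ī = 0.02010619 cm⁴.
Hole 4 (subtracted): ⌀0.8, A = 0.5026548 cm², x = 12 cm, Ī = 0.02010619 cm⁴.
By symmetry the centroid is at mid-width, x̄ = 7.5 cm.
Transfer each piece to the vertical centroidal axis using Ī + A·d² with d = x − 7.5:
  plate: d = 0 cm → contributes +1687.5 cm⁴
  hole 1: d = -4.5 cm → contributes −10.19887 cm⁴
  hole 2: d = -1.5 cm → contributes −1.15108 cm⁴
  hole 3: d = 1.5 cm → contributes −1.15108 cm⁴
  hole 4: d = 4.5 cm → contributes −10.19887 cm⁴
Total I = 1664.8 cm⁴.

I_y ≈ 1664.8 cm⁴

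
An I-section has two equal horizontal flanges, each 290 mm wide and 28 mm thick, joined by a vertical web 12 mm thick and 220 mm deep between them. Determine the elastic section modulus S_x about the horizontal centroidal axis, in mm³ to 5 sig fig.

Break the section into simple shapes (no overlaps), measuring from the bottom-left corner of the bounding box.
Bottom flange: 290 × 28, A = 8 120 mm², y = 14 mm, Ī = 530506.7 mm⁴.
Web: 12 × 220, A = 2 640 mm², y = 138 mm, Ī = 10 648 000 mm⁴.
Top flange: 290 × 28, A = 8 120 mm², y = 262 mm, Ī = 530506.7 mm⁴.
By symmetry the centroid is at mid-height, ȳ = 138 mm.
Transfer each piece to the horizontal centroidal axis using Ī + A·d² with d = y − 138:
  bottom flange: d = -124 mm → contributes +125 383 627 mm⁴
  web: d = 0 mm → contributes +10 648 000 mm⁴
  top flange: d = 124 mm → contributes +125 383 627 mm⁴
Total I = 261 415 253 mm⁴.
Extreme fibre distance c = 138 mm; S = I/c = 1 894 313 mm³.

S_x ≈ 1.8943 × 10⁶ mm³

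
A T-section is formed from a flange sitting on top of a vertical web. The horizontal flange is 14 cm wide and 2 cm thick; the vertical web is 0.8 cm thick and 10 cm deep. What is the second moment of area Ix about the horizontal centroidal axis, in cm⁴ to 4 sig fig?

Decompose the section into non-overlapping parts with the origin at the bottom-left of its bounding rectangle.
Flange: 14 × 2, A = 28 cm², y = 11 cm, Ī = 9.33333 cm⁴.
Web: 0.8 × 10, A = 8 cm², y = 5 cm, Ī = 66.6667 cm⁴.
Centroid: ȳ = ΣA·y / ΣA = 9.66667 cm.
Transfer each piece to the horizontal centroidal axis using Ī + A·d² with d = y − 9.66667:
  flange: d = 1.33333 cm → contributes +59.1111 cm⁴
  web: d = -4.66667 cm → contributes +240.889 cm⁴
Total I = 300 cm⁴.

Ix ≈ 300.0 cm⁴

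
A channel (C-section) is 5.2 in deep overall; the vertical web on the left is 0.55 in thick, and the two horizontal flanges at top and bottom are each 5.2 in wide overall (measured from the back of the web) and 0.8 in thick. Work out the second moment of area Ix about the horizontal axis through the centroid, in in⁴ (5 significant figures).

Decompose the section into non-overlapping parts with the origin at the bottom-left of its bounding rectangle.
Web: 0.55 × 5.2, A = 2.86 in², y = 2.6 in, Ī = 6.444533 in⁴.
Top flange (beyond web): 4.65 × 0.8, A = 3.72 in², y = 4.8 in, Ī = 0.1984 in⁴.
Bottom flange (beyond web): 4.65 × 0.8, A = 3.72 in², y = 0.4 in, Ī = 0.1984 in⁴.
By symmetry the centroid is at mid-height, ȳ = 2.6 in.
Transfer each piece to the horizontal axis through the centroid using Ī + A·d² with d = y − 2.6:
  web: d = 0 in → contributes +6.444533 in⁴
  top flange (beyond web): d = 2.2 in → contributes +18.2032 in⁴
  bottom flange (beyond web): d = -2.2 in → contributes +18.2032 in⁴
Total I = 42.85093 in⁴.

Ix ≈ 42.851 in⁴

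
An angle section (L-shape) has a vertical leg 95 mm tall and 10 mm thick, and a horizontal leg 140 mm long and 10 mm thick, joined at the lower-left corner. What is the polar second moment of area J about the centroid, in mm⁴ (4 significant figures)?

Decompose the section into non-overlapping parts with the origin at the bottom-left of its bounding rectangle.
Vertical leg: 10 × 95, A = 950 mm², y = 47.5 mm, Ī = 714 479 mm⁴.
Horizontal leg (remainder): 130 × 10, A = 1 300 mm², y = 5 mm, Ī = 10833.3 mm⁴.
Centroid: ȳ = ΣA·y / ΣA = 22.9444 mm.
Transfer each piece to the centroidal x-axis using Ī + A·d² with d = y − 22.9444:
  vertical leg: d = 24.5556 mm → contributes +1 287 306 mm⁴
  horizontal leg (remainder): d = -17.9444 mm → contributes +429 437 mm⁴
Total I = 1 716 743 mm⁴.
For the y-axis: x̄ = 45.4444 mm.
Repeating about the centroidal y-axis gives I_y = 4 528 306 mm⁴.
Polar second moment: J = I_x + I_y = 6 245 049 mm⁴.

J ≈ 6.245 × 10⁶ mm⁴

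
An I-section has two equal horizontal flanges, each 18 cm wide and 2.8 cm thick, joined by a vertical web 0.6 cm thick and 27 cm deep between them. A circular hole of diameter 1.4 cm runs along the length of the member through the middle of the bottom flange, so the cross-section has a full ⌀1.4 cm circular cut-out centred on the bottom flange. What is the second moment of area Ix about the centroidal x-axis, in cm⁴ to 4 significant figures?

Ix ≈ 2.308 × 10⁴ cm⁴

Decompose the section into non-overlapping parts with the origin at the bottom-left of its bounding rectangle.
Bottom flange: 18 × 2.8, A = 50.4 cm², y = 1.4 cm, Ī = 32.928 cm⁴.
Web: 0.6 × 27, A = 16.2 cm², y = 16.3 cm, Ī = 984.15 cm⁴.
Top flange: 18 × 2.8, A = 50.4 cm², y = 31.2 cm, Ī = 32.928 cm⁴.
Hole (subtracted): ⌀1.4, A = 1.53938 cm², y = 1.4 cm, Ī = 0.188574 cm⁴.
Centroid: ȳ = ΣA·y / ΣA = 16.4987 cm.
Transfer each piece to the centroidal x-axis using Ī + A·d² with d = y − 16.4987:
  bottom flange: d = -15.0987 cm → contributes +11522.6 cm⁴
  web: d = -0.198654 cm → contributes +984.789 cm⁴
  top flange: d = 14.7013 cm → contributes +10925.9 cm⁴
  hole: d = -15.0987 cm → contributes −351.12 cm⁴
Total I = 23082.1 cm⁴.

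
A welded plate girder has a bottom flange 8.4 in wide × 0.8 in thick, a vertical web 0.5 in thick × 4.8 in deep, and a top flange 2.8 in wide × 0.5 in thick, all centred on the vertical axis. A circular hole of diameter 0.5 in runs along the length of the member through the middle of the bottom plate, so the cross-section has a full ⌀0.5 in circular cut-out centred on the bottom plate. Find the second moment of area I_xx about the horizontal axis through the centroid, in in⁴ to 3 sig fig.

Decompose the section into non-overlapping parts with the origin at the bottom-left of its bounding rectangle.
Bottom plate: 8.4 × 0.8, A = 6.72 in², y = 0.4 in, Ī = 0.3584 in⁴.
Web plate: 0.5 × 4.8, A = 2.4 in², y = 3.2 in, Ī = 4.608 in⁴.
Top plate: 2.8 × 0.5, A = 1.4 in², y = 5.85 in, Ī = 0.029167 in⁴.
Hole (subtracted): ⌀0.5, A = 0.19635 in², y = 0.4 in, Ī = 0.003068 in⁴.
Centroid: ȳ = ΣA·y / ΣA = 1.79 in.
Transfer each piece to the horizontal axis through the centroid using Ī + A·d² with d = y − 1.79:
  bottom plate: d = -1.39 in → contributes +13.342 in⁴
  web plate: d = 1.41 in → contributes +9.3794 in⁴
  top plate: d = 4.06 in → contributes +23.106 in⁴
  hole: d = -1.39 in → contributes −0.38244 in⁴
Total I = 45.445 in⁴.

I_xx ≈ 45.4 in⁴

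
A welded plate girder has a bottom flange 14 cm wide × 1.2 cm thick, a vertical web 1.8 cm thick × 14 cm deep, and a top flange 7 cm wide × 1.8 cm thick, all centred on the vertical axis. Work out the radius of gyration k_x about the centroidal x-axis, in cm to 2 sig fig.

k_x ≈ 6.3 cm

Break the section into simple shapes (no overlaps), measuring from the bottom-left corner of the bounding box.
Bottom plate: 14 × 1.2, A = 16.8 cm², y = 0.6 cm, Ī = 2.016 cm⁴.
Web plate: 1.8 × 14, A = 25.2 cm², y = 8.2 cm, Ī = 411.6 cm⁴.
Top plate: 7 × 1.8, A = 12.6 cm², y = 16.1 cm, Ī = 3.402 cm⁴.
Centroid: ȳ = ΣA·y / ΣA = 7.685 cm.
Transfer each piece to the centroidal x-axis using Ī + A·d² with d = y − 7.685:
  bottom plate: d = -7.085 cm → contributes +845.2 cm⁴
  web plate: d = 0.5154 cm → contributes +418.3 cm⁴
  top plate: d = 8.415 cm → contributes +895.7 cm⁴
Total I = 2 159 cm⁴.
Radius of gyration: k = √(I/A) = √(2 159 / 54.6) = 6.289 cm.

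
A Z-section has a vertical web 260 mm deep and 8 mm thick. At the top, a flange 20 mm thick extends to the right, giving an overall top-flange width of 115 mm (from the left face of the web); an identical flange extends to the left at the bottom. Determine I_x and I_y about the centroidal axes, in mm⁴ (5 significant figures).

I_x ≈ 7.3492 × 10⁷ mm⁴, I_y ≈ 1.8245 × 10⁷ mm⁴

Break the section into simple shapes (no overlaps), measuring from the bottom-left corner of the bounding box.
Web: 8 × 260, A = 2 080 mm², y = 130 mm, Ī = 11 717 333 mm⁴.
Top flange (beyond web): 107 × 20, A = 2 140 mm², y = 250 mm, Ī = 71333.33 mm⁴.
Bottom flange (beyond web): 107 × 20, A = 2 140 mm², y = 10 mm, Ī = 71333.33 mm⁴.
Centroid: ȳ = ΣA·y / ΣA = 130 mm.
Transfer each piece to the centroidal x-axis using Ī + A·d² with d = y − 130:
  web: d = 0 mm → contributes +11 717 333 mm⁴
  top flange (beyond web): d = 120 mm → contributes +30 887 333 mm⁴
  bottom flange (beyond web): d = -120 mm → contributes +30 887 333 mm⁴
Total I = 73 492 000 mm⁴.
For the y-axis: x̄ = 111 mm.
Repeating about the centroidal y-axis gives I_y = 18 245 320 mm⁴.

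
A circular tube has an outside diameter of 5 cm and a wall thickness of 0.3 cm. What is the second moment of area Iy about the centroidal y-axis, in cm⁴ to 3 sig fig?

Iy ≈ 12.3 cm⁴

Break the section into simple shapes (no overlaps), measuring from the bottom-left corner of the bounding box.
Outer circle: ⌀5, A = 19.635 cm², x = 2.5 cm, Ī = 30.68 cm⁴.
Bore (subtracted): ⌀4.4, A = 15.205 cm², x = 2.5 cm, Ī = 18.398 cm⁴.
By symmetry the centroid is at mid-width, x̄ = 2.5 cm.
All pieces are centred on the centroidal y-axis, so I = ΣĪ (holes subtracted) = 12.281 cm⁴.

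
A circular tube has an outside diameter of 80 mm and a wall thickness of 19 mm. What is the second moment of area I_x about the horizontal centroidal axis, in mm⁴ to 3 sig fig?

Split into non-overlapping primitives; take the origin at the lower-left of the bounding box.
Outer circle: ⌀80, A = 5026.5 mm², y = 40 mm, Ī = 2 010 619 mm⁴.
Bore (subtracted): ⌀42, A = 1385.4 mm², y = 40 mm, Ī = 152 745 mm⁴.
By symmetry the centroid is at mid-height, ȳ = 40 mm.
All pieces are centred on the horizontal centroidal axis, so I = ΣĪ (holes subtracted) = 1 857 874 mm⁴.

I_x ≈ 1.86 × 10⁶ mm⁴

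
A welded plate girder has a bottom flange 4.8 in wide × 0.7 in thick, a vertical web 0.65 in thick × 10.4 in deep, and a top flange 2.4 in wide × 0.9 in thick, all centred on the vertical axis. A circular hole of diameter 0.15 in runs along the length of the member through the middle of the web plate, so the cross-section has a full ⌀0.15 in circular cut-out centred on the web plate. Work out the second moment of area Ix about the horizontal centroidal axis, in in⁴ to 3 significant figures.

Split into non-overlapping primitives; take the origin at the lower-left of the bounding box.
Bottom plate: 4.8 × 0.7, A = 3.36 in², y = 0.35 in, Ī = 0.1372 in⁴.
Web plate: 0.65 × 10.4, A = 6.76 in², y = 5.9 in, Ī = 60.93 in⁴.
Top plate: 2.4 × 0.9, A = 2.16 in², y = 11.55 in, Ī = 0.1458 in⁴.
Hole (subtracted): ⌀0.15, A = 0.017671 in², y = 5.9 in, Ī = 0.00002485 in⁴.
Centroid: ȳ = ΣA·y / ΣA = 5.3745 in.
Transfer each piece to the horizontal centroidal axis using Ī + A·d² with d = y − 5.3745:
  bottom plate: d = -5.0245 in → contributes +84.962 in⁴
  web plate: d = 0.52551 in → contributes +62.797 in⁴
  top plate: d = 6.1755 in → contributes +82.522 in⁴
  hole: d = 0.52551 in → contributes −0.004905 in⁴
Total I = 230.28 in⁴.

Ix ≈ 230 in⁴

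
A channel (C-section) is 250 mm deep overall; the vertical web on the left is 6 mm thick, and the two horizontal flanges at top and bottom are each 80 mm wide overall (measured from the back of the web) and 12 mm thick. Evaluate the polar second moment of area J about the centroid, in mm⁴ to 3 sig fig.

J ≈ 3.51 × 10⁷ mm⁴

Split into non-overlapping primitives; take the origin at the lower-left of the bounding box.
Web: 6 × 250, A = 1 500 mm², y = 125 mm, Ī = 7 812 500 mm⁴.
Top flange (beyond web): 74 × 12, A = 888 mm², y = 244 mm, Ī = 10 656 mm⁴.
Bottom flange (beyond web): 74 × 12, A = 888 mm², y = 6 mm, Ī = 10 656 mm⁴.
By symmetry the centroid is at mid-height, ȳ = 125 mm.
Transfer each piece to the centroidal x-axis using Ī + A·d² with d = y − 125:
  web: d = 0 mm → contributes +7 812 500 mm⁴
  top flange (beyond web): d = 119 mm → contributes +12 585 624 mm⁴
  bottom flange (beyond web): d = -119 mm → contributes +12 585 624 mm⁴
Total I = 32 983 748 mm⁴.
For the y-axis: x̄ = 24.685 mm.
Repeating about the centroidal y-axis gives I_y = 2 116 047 mm⁴.
Polar second moment: J = I_x + I_y = 35 099 795 mm⁴.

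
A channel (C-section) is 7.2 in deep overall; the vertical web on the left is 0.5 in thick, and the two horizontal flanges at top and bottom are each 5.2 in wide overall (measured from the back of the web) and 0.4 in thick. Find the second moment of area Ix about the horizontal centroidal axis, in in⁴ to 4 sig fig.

Ix ≈ 59.07 in⁴

Decompose the section into non-overlapping parts with the origin at the bottom-left of its bounding rectangle.
Web: 0.5 × 7.2, A = 3.6 in², y = 3.6 in, Ī = 15.552 in⁴.
Top flange (beyond web): 4.7 × 0.4, A = 1.88 in², y = 7 in, Ī = 0.0250667 in⁴.
Bottom flange (beyond web): 4.7 × 0.4, A = 1.88 in², y = 0.2 in, Ī = 0.0250667 in⁴.
By symmetry the centroid is at mid-height, ȳ = 3.6 in.
Transfer each piece to the horizontal centroidal axis using Ī + A·d² with d = y − 3.6:
  web: d = 0 in → contributes +15.552 in⁴
  top flange (beyond web): d = 3.4 in → contributes +21.7579 in⁴
  bottom flange (beyond web): d = -3.4 in → contributes +21.7579 in⁴
Total I = 59.0677 in⁴.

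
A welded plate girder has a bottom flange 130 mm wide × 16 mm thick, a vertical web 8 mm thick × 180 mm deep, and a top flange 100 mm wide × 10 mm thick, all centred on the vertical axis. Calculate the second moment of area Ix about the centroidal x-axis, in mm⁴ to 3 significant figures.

Decompose the section into non-overlapping parts with the origin at the bottom-left of its bounding rectangle.
Bottom plate: 130 × 16, A = 2 080 mm², y = 8 mm, Ī = 44 373 mm⁴.
Web plate: 8 × 180, A = 1 440 mm², y = 106 mm, Ī = 3 888 000 mm⁴.
Top plate: 100 × 10, A = 1 000 mm², y = 201 mm, Ī = 8333.3 mm⁴.
Centroid: ȳ = ΣA·y / ΣA = 81.92 mm.
Transfer each piece to the centroidal x-axis using Ī + A·d² with d = y − 81.92:
  bottom plate: d = -73.92 mm → contributes +11 409 948 mm⁴
  web plate: d = 24.08 mm → contributes +4 722 954 mm⁴
  top plate: d = 119.08 mm → contributes +14 188 295 mm⁴
Total I = 30 321 198 mm⁴.

Ix ≈ 3.03 × 10⁷ mm⁴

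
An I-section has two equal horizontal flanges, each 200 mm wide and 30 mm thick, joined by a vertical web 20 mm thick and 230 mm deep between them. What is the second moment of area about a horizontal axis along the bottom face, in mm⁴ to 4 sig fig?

I_base ≈ 5.730 × 10⁸ mm⁴

Treat the section as a set of non-overlapping primitives; coordinates are from the bounding-box lower-left.
Bottom flange: 200 × 30, A = 6 000 mm², y = 15 mm, Ī = 450 000 mm⁴.
Web: 20 × 230, A = 4 600 mm², y = 145 mm, Ī = 20 278 333 mm⁴.
Top flange: 200 × 30, A = 6 000 mm², y = 275 mm, Ī = 450 000 mm⁴.
Transfer each piece to the bottom edge using Ī + A·d² with d = y − 0:
  bottom flange: d = 15 mm → contributes +1 800 000 mm⁴
  web: d = 145 mm → contributes +116 993 333 mm⁴
  top flange: d = 275 mm → contributes +454 200 000 mm⁴
Total I = 572 993 333 mm⁴.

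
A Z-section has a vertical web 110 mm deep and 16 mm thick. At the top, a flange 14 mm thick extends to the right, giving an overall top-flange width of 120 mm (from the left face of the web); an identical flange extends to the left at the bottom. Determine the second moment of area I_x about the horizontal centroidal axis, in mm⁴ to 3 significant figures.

Treat the section as a set of non-overlapping primitives; coordinates are from the bounding-box lower-left.
Web: 16 × 110, A = 1 760 mm², y = 55 mm, Ī = 1 774 667 mm⁴.
Top flange (beyond web): 104 × 14, A = 1 456 mm², y = 103 mm, Ī = 23 781 mm⁴.
Bottom flange (beyond web): 104 × 14, A = 1 456 mm², y = 7 mm, Ī = 23 781 mm⁴.
Centroid: ȳ = ΣA·y / ΣA = 55 mm.
Transfer each piece to the horizontal centroidal axis using Ī + A·d² with d = y − 55:
  web: d = 0 mm → contributes +1 774 667 mm⁴
  top flange (beyond web): d = 48 mm → contributes +3 378 405 mm⁴
  bottom flange (beyond web): d = -48 mm → contributes +3 378 405 mm⁴
Total I = 8 531 477 mm⁴.

I_x ≈ 8.53 × 10⁶ mm⁴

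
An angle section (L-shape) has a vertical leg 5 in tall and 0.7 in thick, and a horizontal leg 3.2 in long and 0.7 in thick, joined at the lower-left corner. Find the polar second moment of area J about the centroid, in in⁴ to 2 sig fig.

Decompose the section into non-overlapping parts with the origin at the bottom-left of its bounding rectangle.
Vertical leg: 0.7 × 5, A = 3.5 in², y = 2.5 in, Ī = 7.292 in⁴.
Horizontal leg (remainder): 2.5 × 0.7, A = 1.75 in², y = 0.35 in, Ī = 0.07146 in⁴.
Centroid: ȳ = ΣA·y / ΣA = 1.783 in.
Transfer each piece to the centroidal x-axis using Ī + A·d² with d = y − 1.783:
  vertical leg: d = 0.7167 in → contributes +9.089 in⁴
  horizontal leg (remainder): d = -1.433 in → contributes +3.667 in⁴
Total I = 12.76 in⁴.
For the y-axis: x̄ = 0.8833 in.
Repeating about the centroidal y-axis gives I_y = 4.041 in⁴.
Polar second moment: J = I_x + I_y = 16.8 in⁴.

J ≈ 17 in⁴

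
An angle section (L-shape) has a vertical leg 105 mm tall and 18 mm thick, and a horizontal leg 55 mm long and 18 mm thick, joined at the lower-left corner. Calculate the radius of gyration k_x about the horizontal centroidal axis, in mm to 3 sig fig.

k_x ≈ 32.4 mm

Decompose the section into non-overlapping parts with the origin at the bottom-left of its bounding rectangle.
Vertical leg: 18 × 105, A = 1 890 mm², y = 52.5 mm, Ī = 1 736 438 mm⁴.
Horizontal leg (remainder): 37 × 18, A = 666 mm², y = 9 mm, Ī = 17 982 mm⁴.
Centroid: ȳ = ΣA·y / ΣA = 41.165 mm.
Transfer each piece to the horizontal centroidal axis using Ī + A·d² with d = y − 41.165:
  vertical leg: d = 11.335 mm → contributes +1 979 248 mm⁴
  horizontal leg (remainder): d = -32.165 mm → contributes +707 038 mm⁴
Total I = 2 686 286 mm⁴.
Radius of gyration: k = √(I/A) = √(2 686 286 / 2 556) = 32.419 mm.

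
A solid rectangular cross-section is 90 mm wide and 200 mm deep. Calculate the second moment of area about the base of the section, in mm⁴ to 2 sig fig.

The section: 90 × 200, A = 18 000 mm², y = 100 mm, Ī = 60 000 000 mm⁴.
Transfer it to a horizontal axis along the bottom face using Ī + A·d² with d = y − 0:
  the section: d = 100 mm → contributes +240 000 000 mm⁴
Total I = 240 000 000 mm⁴.

I_base ≈ 2.4 × 10⁸ mm⁴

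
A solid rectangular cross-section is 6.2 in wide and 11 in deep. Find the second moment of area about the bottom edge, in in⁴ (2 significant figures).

The section: 6.2 × 11, A = 68.2 in², y = 5.5 in, Ī = 687.7 in⁴.
Transfer it to the bottom edge using Ī + A·d² with d = y − 0:
  the section: d = 5.5 in → contributes +2 751 in⁴
Total I = 2 751 in⁴.

I_base ≈ 2800 in⁴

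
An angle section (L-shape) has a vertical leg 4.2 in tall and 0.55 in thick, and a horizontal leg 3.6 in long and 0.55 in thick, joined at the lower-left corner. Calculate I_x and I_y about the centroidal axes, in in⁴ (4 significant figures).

I_x ≈ 6.675 in⁴, I_y ≈ 4.507 in⁴

Break the section into simple shapes (no overlaps), measuring from the bottom-left corner of the bounding box.
Vertical leg: 0.55 × 4.2, A = 2.31 in², y = 2.1 in, Ī = 3.3957 in⁴.
Horizontal leg (remainder): 3.05 × 0.55, A = 1.6775 in², y = 0.275 in, Ī = 0.042287 in⁴.
Centroid: ȳ = ΣA·y / ΣA = 1.33224 in.
Transfer each piece to the centroidal x-axis using Ī + A·d² with d = y − 1.33224:
  vertical leg: d = 0.767759 in → contributes +4.75734 in⁴
  horizontal leg (remainder): d = -1.05724 in → contributes +1.91733 in⁴
Total I = 6.67467 in⁴.
For the y-axis: x̄ = 1.03224 in.
Repeating about the centroidal y-axis gives I_y = 4.50725 in⁴.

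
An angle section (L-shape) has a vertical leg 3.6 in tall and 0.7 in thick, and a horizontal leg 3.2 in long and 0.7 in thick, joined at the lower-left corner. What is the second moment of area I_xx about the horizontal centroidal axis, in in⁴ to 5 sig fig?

Split into non-overlapping primitives; take the origin at the lower-left of the bounding box.
Vertical leg: 0.7 × 3.6, A = 2.52 in², y = 1.8 in, Ī = 2.7216 in⁴.
Horizontal leg (remainder): 2.5 × 0.7, A = 1.75 in², y = 0.35 in, Ī = 0.07145833 in⁴.
Centroid: ȳ = ΣA·y / ΣA = 1.205738 in.
Transfer each piece to the horizontal centroidal axis using Ī + A·d² with d = y − 1.205738:
  vertical leg: d = 0.5942623 in → contributes +3.611532 in⁴
  horizontal leg (remainder): d = -0.8557377 in → contributes +1.352961 in⁴
Total I = 4.964493 in⁴.

I_xx ≈ 4.9645 in⁴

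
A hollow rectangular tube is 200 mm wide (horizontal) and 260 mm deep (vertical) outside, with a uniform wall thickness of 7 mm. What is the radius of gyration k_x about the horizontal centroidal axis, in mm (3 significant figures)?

k_x ≈ 99.8 mm

Treat the section as a set of non-overlapping primitives; coordinates are from the bounding-box lower-left.
Outer rectangle: 200 × 260, A = 52 000 mm², y = 130 mm, Ī = 292 933 333 mm⁴.
Inner void (subtracted): 186 × 246, A = 45 756 mm², y = 130 mm, Ī = 230 747 508 mm⁴.
By symmetry the centroid is at mid-height, ȳ = 130 mm.
All pieces are centred on the horizontal centroidal axis, so I = ΣĪ (holes subtracted) = 62 185 825 mm⁴.
Radius of gyration: k = √(I/A) = √(62 185 825 / 6 244) = 99.796 mm.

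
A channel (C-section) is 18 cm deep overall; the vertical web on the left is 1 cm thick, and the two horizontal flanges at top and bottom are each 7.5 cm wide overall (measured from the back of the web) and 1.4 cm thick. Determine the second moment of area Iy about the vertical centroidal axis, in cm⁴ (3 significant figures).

Split into non-overlapping primitives; take the origin at the lower-left of the bounding box.
Web: 1 × 18, A = 18 cm², x = 0.5 cm, Ī = 1.5 cm⁴.
Top flange (beyond web): 6.5 × 1.4, A = 9.1 cm², x = 4.25 cm, Ī = 32.04 cm⁴.
Bottom flange (beyond web): 6.5 × 1.4, A = 9.1 cm², x = 4.25 cm, Ī = 32.04 cm⁴.
Centroid: x̄ = ΣA·x / ΣA = 2.3854 cm.
Transfer each piece to the vertical centroidal axis using Ī + A·d² with d = x − 2.3854:
  web: d = -1.8854 cm → contributes +65.482 cm⁴
  top flange (beyond web): d = 1.8646 cm → contributes +63.679 cm⁴
  bottom flange (beyond web): d = 1.8646 cm → contributes +63.679 cm⁴
Total I = 192.84 cm⁴.

Iy ≈ 193 cm⁴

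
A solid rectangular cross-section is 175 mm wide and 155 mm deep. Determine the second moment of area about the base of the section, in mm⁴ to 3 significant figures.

I_base ≈ 2.17 × 10⁸ mm⁴

The section: 175 × 155, A = 27 125 mm², y = 77.5 mm, Ī = 54 306 510 mm⁴.
Transfer it to a horizontal axis along the bottom face using Ī + A·d² with d = y − 0:
  the section: d = 77.5 mm → contributes +217 226 042 mm⁴
Total I = 217 226 042 mm⁴.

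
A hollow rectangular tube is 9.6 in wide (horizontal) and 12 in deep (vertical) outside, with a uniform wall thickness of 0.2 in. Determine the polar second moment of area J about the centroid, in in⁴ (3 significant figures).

J ≈ 318 in⁴

Decompose the section into non-overlapping parts with the origin at the bottom-left of its bounding rectangle.
Outer rectangle: 9.6 × 12, A = 115.2 in², y = 6 in, Ī = 1382.4 in⁴.
Inner void (subtracted): 9.2 × 11.6, A = 106.72 in², y = 6 in, Ī = 1196.7 in⁴.
By symmetry the centroid is at mid-height, ȳ = 6 in.
All pieces are centred on the centroidal x-axis, so I = ΣĪ (holes subtracted) = 185.71 in⁴.
Repeating about the centroidal y-axis gives I_y = 132 in⁴.
Polar second moment: J = I_x + I_y = 317.72 in⁴.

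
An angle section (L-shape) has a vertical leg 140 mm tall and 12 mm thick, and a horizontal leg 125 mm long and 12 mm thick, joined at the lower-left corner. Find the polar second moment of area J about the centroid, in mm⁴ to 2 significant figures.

Treat the section as a set of non-overlapping primitives; coordinates are from the bounding-box lower-left.
Vertical leg: 12 × 140, A = 1 680 mm², y = 70 mm, Ī = 2 744 000 mm⁴.
Horizontal leg (remainder): 113 × 12, A = 1 356 mm², y = 6 mm, Ī = 16 272 mm⁴.
Centroid: ȳ = ΣA·y / ΣA = 41.42 mm.
Transfer each piece to the centroidal x-axis using Ī + A·d² with d = y − 41.42:
  vertical leg: d = 28.58 mm → contributes +4 116 730 mm⁴
  horizontal leg (remainder): d = -35.42 mm → contributes +1 716 999 mm⁴
Total I = 5 833 729 mm⁴.
For the y-axis: x̄ = 33.92 mm.
Repeating about the centroidal y-axis gives I_y = 4 394 134 mm⁴.
Polar second moment: J = I_x + I_y = 10 227 863 mm⁴.

J ≈ 1.0 × 10⁷ mm⁴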